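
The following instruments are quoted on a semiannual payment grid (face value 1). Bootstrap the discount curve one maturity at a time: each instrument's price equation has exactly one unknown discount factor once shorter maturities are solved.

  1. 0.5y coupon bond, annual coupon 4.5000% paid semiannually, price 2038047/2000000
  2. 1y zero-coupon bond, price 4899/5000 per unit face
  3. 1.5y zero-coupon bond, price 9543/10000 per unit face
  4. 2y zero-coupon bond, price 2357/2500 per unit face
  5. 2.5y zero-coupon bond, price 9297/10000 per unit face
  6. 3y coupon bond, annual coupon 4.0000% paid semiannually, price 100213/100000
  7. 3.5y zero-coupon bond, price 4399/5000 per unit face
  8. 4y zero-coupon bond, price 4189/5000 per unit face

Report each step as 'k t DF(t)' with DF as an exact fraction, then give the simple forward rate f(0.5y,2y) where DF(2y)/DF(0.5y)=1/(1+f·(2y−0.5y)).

1 1/2 4983/5000
2 1 4899/5000
3 3/2 9543/10000
4 2 2357/2500
5 5/2 9297/10000
6 3 8883/10000
7 7/2 4399/5000
8 4 4189/5000
f(0.5y,2y) = ((4983/5000)/(2357/2500) − 1)/(3/2) = 269/7071 ≈ 3.8043%

step 1 [0.5y] bond c/2=9/400: DF=(2038047/2000000 − 9/400·(0))/(1+9/400) = 4983/5000 ≈ 0.996600
step 2 [1y] zero: DF = P = 4899/5000 ≈ 0.979800
step 3 [1.5y] zero: DF = P = 9543/10000 ≈ 0.954300
step 4 [2y] zero: DF = P = 2357/2500 ≈ 0.942800
step 5 [2.5y] zero: DF = P = 9297/10000 ≈ 0.929700
step 6 [3y] bond c/2=1/50: DF=(100213/100000 − 1/50·(0.996600+0.979800+0.954300+0.942800+0.929700))/(1+1/50) = 8883/10000 ≈ 0.888300
step 7 [3.5y] zero: DF = P = 4399/5000 ≈ 0.879800
step 8 [4y] zero: DF = P = 4189/5000 ≈ 0.837800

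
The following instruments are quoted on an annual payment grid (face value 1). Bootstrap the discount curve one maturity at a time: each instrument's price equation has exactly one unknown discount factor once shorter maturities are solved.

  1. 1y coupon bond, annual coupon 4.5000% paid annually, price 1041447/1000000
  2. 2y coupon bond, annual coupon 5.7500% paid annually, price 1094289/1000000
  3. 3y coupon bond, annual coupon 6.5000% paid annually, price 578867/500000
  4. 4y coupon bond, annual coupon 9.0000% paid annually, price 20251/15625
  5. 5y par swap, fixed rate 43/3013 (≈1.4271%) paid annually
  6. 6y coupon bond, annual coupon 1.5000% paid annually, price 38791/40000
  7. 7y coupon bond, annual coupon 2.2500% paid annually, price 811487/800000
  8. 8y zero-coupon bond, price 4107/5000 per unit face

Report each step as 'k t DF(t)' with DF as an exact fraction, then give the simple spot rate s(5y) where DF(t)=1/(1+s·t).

step 1 [1y] bond c/1=9/200: DF=(1041447/1000000 − 9/200·(0))/(1+9/200) = 4983/5000 ≈ 0.996600
step 2 [2y] bond c/1=23/400: DF=(1094289/1000000 − 23/400·(0.996600))/(1+23/400) = 4903/5000 ≈ 0.980600
step 3 [3y] bond c/1=13/200: DF=(578867/500000 − 13/200·(0.996600+0.980600))/(1+13/200) = 604/625 ≈ 0.966400
step 4 [4y] bond c/1=9/100: DF=(20251/15625 − 9/100·(0.996600+0.980600+0.966400))/(1+9/100) = 473/500 ≈ 0.946000
step 5 [5y] swap r/1=43/3013: DF=(1 − 43/3013·(0.996600+0.980600+0.966400+0.946000))/(1+43/3013) = 582/625 ≈ 0.931200
step 6 [6y] bond c/1=3/200: DF=(38791/40000 − 3/200·(0.996600+0.980600+0.966400+0.946000+0.931200))/(1+3/200) = 4421/5000 ≈ 0.884200
step 7 [7y] bond c/1=9/400: DF=(811487/800000 − 9/400·(0.996600+0.980600+0.966400+0.946000+0.931200+0.884200))/(1+9/400) = 1733/2000 ≈ 0.866500
step 8 [8y] zero: DF = P = 4107/5000 ≈ 0.821400

1 1 4983/5000
2 2 4903/5000
3 3 604/625
4 4 473/500
5 5 582/625
6 6 4421/5000
7 7 1733/2000
8 8 4107/5000
s(5y) = (1/(582/625) − 1)/(5) = 43/2910 ≈ 1.4777%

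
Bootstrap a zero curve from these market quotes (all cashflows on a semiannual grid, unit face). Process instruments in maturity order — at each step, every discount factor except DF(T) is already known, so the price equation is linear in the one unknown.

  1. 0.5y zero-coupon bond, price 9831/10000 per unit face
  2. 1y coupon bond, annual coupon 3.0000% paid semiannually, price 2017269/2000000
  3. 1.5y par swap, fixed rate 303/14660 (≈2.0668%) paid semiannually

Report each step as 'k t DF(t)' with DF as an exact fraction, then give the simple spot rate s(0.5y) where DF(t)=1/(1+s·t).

1 1/2 9831/10000
2 1 612/625
3 3/2 9697/10000
s(0.5y) = (1/(9831/10000) − 1)/(1/2) = 338/9831 ≈ 3.4381%

step 1 [0.5y] zero: DF = P = 9831/10000 ≈ 0.983100
step 2 [1y] bond c/2=3/200: DF=(2017269/2000000 − 3/200·(0.983100))/(1+3/200) = 612/625 ≈ 0.979200
step 3 [1.5y] swap r/2=303/29320: DF=(1 − 303/29320·(0.983100+0.979200))/(1+303/29320) = 9697/10000 ≈ 0.969700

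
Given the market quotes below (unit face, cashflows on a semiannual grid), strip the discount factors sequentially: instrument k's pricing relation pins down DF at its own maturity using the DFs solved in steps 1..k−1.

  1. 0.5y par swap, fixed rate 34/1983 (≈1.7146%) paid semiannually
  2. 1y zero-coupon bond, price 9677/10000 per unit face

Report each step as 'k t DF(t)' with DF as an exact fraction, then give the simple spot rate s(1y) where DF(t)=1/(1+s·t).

1 1/2 1983/2000
2 1 9677/10000
s(1y) = (1/(9677/10000) − 1)/(1) = 323/9677 ≈ 3.3378%

step 1 [0.5y] swap r/2=17/1983: DF=(1 − 17/1983·(0))/(1+17/1983) = 1983/2000 ≈ 0.991500
step 2 [1y] zero: DF = P = 9677/10000 ≈ 0.967700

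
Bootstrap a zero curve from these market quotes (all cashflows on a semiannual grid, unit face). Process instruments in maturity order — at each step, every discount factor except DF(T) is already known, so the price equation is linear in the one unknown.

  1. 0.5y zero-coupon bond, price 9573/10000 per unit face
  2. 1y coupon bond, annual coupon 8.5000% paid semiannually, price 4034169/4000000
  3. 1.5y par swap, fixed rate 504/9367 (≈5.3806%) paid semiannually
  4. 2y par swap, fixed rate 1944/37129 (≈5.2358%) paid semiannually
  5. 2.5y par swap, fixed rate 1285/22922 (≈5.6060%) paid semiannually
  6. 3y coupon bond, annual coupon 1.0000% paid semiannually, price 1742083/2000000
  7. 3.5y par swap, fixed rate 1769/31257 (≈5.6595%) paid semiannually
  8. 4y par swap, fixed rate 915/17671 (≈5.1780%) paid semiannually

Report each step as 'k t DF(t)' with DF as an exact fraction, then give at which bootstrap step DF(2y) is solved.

step 1 [0.5y] zero: DF = P = 9573/10000 ≈ 0.957300
step 2 [1y] bond c/2=17/400: DF=(4034169/4000000 − 17/400·(0.957300))/(1+17/400) = 2321/2500 ≈ 0.928400
step 3 [1.5y] swap r/2=252/9367: DF=(1 − 252/9367·(0.957300+0.928400))/(1+252/9367) = 2311/2500 ≈ 0.924400
step 4 [2y] swap r/2=972/37129: DF=(1 − 972/37129·(0.957300+0.928400+0.924400))/(1+972/37129) = 2257/2500 ≈ 0.902800
step 5 [2.5y] swap r/2=1285/45844: DF=(1 − 1285/45844·(0.957300+0.928400+0.924400+0.902800))/(1+1285/45844) = 1743/2000 ≈ 0.871500
step 6 [3y] bond c/2=1/200: DF=(1742083/2000000 − 1/200·(0.957300+0.928400+0.924400+0.902800+0.871500))/(1+1/200) = 8439/10000 ≈ 0.843900
step 7 [3.5y] swap r/2=1769/62514: DF=(1 − 1769/62514·(0.957300+0.928400+0.924400+0.902800+0.871500+0.843900))/(1+1769/62514) = 8231/10000 ≈ 0.823100
step 8 [4y] swap r/2=915/35342: DF=(1 − 915/35342·(0.957300+0.928400+0.924400+0.902800+0.871500+0.843900+0.823100))/(1+915/35342) = 817/1000 ≈ 0.817000

1 1/2 9573/10000
2 1 2321/2500
3 3/2 2311/2500
4 2 2257/2500
5 5/2 1743/2000
6 3 8439/10000
7 7/2 8231/10000
8 4 817/1000
DF(2y) is solved at step 4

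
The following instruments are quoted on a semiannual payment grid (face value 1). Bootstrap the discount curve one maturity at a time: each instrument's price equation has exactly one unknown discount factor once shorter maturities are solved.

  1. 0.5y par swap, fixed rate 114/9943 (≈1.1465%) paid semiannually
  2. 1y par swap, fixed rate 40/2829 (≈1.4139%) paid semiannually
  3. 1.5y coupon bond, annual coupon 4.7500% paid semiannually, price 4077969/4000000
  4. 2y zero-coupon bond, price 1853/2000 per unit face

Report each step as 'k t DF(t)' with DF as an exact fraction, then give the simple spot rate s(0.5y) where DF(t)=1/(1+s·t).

1 1/2 9943/10000
2 1 493/500
3 3/2 9499/10000
4 2 1853/2000
s(0.5y) = (1/(9943/10000) − 1)/(1/2) = 114/9943 ≈ 1.1465%

step 1 [0.5y] swap r/2=57/9943: DF=(1 − 57/9943·(0))/(1+57/9943) = 9943/10000 ≈ 0.994300
step 2 [1y] swap r/2=20/2829: DF=(1 − 20/2829·(0.994300))/(1+20/2829) = 493/500 ≈ 0.986000
step 3 [1.5y] bond c/2=19/800: DF=(4077969/4000000 − 19/800·(0.994300+0.986000))/(1+19/800) = 9499/10000 ≈ 0.949900
step 4 [2y] zero: DF = P = 1853/2000 ≈ 0.926500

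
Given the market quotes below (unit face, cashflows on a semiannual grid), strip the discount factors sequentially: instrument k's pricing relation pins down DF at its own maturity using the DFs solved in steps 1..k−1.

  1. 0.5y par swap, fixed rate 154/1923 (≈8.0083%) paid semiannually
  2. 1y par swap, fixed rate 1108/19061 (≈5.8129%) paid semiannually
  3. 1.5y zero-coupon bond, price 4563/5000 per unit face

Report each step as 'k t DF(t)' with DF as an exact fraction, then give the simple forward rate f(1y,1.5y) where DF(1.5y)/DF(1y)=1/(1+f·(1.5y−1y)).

step 1 [0.5y] swap r/2=77/1923: DF=(1 − 77/1923·(0))/(1+77/1923) = 1923/2000 ≈ 0.961500
step 2 [1y] swap r/2=554/19061: DF=(1 − 554/19061·(0.961500))/(1+554/19061) = 4723/5000 ≈ 0.944600
step 3 [1.5y] zero: DF = P = 4563/5000 ≈ 0.912600

1 1/2 1923/2000
2 1 4723/5000
3 3/2 4563/5000
f(1y,1.5y) = ((4723/5000)/(4563/5000) − 1)/(1/2) = 320/4563 ≈ 7.0129%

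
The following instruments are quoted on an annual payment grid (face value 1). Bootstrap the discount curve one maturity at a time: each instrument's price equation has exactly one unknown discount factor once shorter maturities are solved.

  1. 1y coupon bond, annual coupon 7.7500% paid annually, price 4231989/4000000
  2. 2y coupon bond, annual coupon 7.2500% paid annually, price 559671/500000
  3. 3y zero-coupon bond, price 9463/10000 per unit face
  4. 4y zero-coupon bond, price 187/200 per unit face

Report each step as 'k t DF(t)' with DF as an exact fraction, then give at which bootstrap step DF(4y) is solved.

step 1 [1y] bond c/1=31/400: DF=(4231989/4000000 − 31/400·(0))/(1+31/400) = 9819/10000 ≈ 0.981900
step 2 [2y] bond c/1=29/400: DF=(559671/500000 − 29/400·(0.981900))/(1+29/400) = 9773/10000 ≈ 0.977300
step 3 [3y] zero: DF = P = 9463/10000 ≈ 0.946300
step 4 [4y] zero: DF = P = 187/200 ≈ 0.935000

1 1 9819/10000
2 2 9773/10000
3 3 9463/10000
4 4 187/200
DF(4y) is solved at step 4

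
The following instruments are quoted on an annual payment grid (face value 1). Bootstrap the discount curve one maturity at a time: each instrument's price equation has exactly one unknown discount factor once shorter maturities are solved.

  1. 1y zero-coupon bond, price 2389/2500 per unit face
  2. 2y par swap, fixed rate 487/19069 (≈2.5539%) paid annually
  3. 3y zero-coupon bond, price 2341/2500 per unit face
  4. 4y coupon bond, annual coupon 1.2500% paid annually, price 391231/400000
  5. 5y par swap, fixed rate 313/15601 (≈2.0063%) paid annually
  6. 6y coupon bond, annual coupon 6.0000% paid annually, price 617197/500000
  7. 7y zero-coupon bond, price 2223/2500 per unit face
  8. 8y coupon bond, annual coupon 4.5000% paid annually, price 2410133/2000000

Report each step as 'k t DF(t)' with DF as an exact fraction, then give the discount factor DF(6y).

1 1 2389/2500
2 2 9513/10000
3 3 2341/2500
4 4 9309/10000
5 5 9061/10000
6 6 2249/2500
7 7 2223/2500
8 8 4373/5000
DF(6y) = 2249/2500 ≈ 0.899600

step 1 [1y] zero: DF = P = 2389/2500 ≈ 0.955600
step 2 [2y] swap r/1=487/19069: DF=(1 − 487/19069·(0.955600))/(1+487/19069) = 9513/10000 ≈ 0.951300
step 3 [3y] zero: DF = P = 2341/2500 ≈ 0.936400
step 4 [4y] bond c/1=1/80: DF=(391231/400000 − 1/80·(0.955600+0.951300+0.936400))/(1+1/80) = 9309/10000 ≈ 0.930900
step 5 [5y] swap r/1=313/15601: DF=(1 − 313/15601·(0.955600+0.951300+0.936400+0.930900))/(1+313/15601) = 9061/10000 ≈ 0.906100
step 6 [6y] bond c/1=3/50: DF=(617197/500000 − 3/50·(0.955600+0.951300+0.936400+0.930900+0.906100))/(1+3/50) = 2249/2500 ≈ 0.899600
step 7 [7y] zero: DF = P = 2223/2500 ≈ 0.889200
step 8 [8y] bond c/1=9/200: DF=(2410133/2000000 − 9/200·(0.955600+0.951300+0.936400+0.930900+0.906100+0.899600+0.889200))/(1+9/200) = 4373/5000 ≈ 0.874600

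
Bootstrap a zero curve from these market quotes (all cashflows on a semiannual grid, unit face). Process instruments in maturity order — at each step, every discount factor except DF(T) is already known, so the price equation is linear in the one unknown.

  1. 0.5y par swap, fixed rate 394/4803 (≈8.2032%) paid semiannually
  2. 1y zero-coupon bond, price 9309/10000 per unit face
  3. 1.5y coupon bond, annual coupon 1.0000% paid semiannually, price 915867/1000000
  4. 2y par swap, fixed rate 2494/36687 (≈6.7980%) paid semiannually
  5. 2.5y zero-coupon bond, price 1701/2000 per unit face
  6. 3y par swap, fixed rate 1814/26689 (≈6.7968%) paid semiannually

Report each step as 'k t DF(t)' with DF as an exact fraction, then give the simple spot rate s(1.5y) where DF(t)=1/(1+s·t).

step 1 [0.5y] swap r/2=197/4803: DF=(1 − 197/4803·(0))/(1+197/4803) = 4803/5000 ≈ 0.960600
step 2 [1y] zero: DF = P = 9309/10000 ≈ 0.930900
step 3 [1.5y] bond c/2=1/200: DF=(915867/1000000 − 1/200·(0.960600+0.930900))/(1+1/200) = 9019/10000 ≈ 0.901900
step 4 [2y] swap r/2=1247/36687: DF=(1 − 1247/36687·(0.960600+0.930900+0.901900))/(1+1247/36687) = 8753/10000 ≈ 0.875300
step 5 [2.5y] zero: DF = P = 1701/2000 ≈ 0.850500
step 6 [3y] swap r/2=907/26689: DF=(1 − 907/26689·(0.960600+0.930900+0.901900+0.875300+0.850500))/(1+907/26689) = 4093/5000 ≈ 0.818600

1 1/2 4803/5000
2 1 9309/10000
3 3/2 9019/10000
4 2 8753/10000
5 5/2 1701/2000
6 3 4093/5000
s(1.5y) = (1/(9019/10000) − 1)/(3/2) = 654/9019 ≈ 7.2514%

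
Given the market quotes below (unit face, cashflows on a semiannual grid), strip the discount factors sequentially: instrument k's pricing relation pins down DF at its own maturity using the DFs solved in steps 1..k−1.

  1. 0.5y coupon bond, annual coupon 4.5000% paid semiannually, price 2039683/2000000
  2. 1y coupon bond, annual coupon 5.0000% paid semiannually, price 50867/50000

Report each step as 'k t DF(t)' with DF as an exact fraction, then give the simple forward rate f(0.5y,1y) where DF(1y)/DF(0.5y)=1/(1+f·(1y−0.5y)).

step 1 [0.5y] bond c/2=9/400: DF=(2039683/2000000 − 9/400·(0))/(1+9/400) = 4987/5000 ≈ 0.997400
step 2 [1y] bond c/2=1/40: DF=(50867/50000 − 1/40·(0.997400))/(1+1/40) = 4841/5000 ≈ 0.968200

1 1/2 4987/5000
2 1 4841/5000
f(0.5y,1y) = ((4987/5000)/(4841/5000) − 1)/(1/2) = 292/4841 ≈ 6.0318%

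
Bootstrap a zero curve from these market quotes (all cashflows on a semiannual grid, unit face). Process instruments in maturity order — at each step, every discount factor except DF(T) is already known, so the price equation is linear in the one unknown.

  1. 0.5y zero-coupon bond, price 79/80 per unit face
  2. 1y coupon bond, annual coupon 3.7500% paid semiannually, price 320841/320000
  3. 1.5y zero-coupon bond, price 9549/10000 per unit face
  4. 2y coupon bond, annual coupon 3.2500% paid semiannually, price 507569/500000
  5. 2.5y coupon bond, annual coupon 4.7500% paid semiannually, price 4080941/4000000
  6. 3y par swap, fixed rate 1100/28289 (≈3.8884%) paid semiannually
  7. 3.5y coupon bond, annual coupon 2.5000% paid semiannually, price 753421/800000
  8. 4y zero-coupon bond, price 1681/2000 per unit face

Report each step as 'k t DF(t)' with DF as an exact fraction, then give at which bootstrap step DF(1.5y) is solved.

step 1 [0.5y] zero: DF = P = 79/80 ≈ 0.987500
step 2 [1y] bond c/2=3/160: DF=(320841/320000 − 3/160·(0.987500))/(1+3/160) = 483/500 ≈ 0.966000
step 3 [1.5y] zero: DF = P = 9549/10000 ≈ 0.954900
step 4 [2y] bond c/2=13/800: DF=(507569/500000 − 13/800·(0.987500+0.966000+0.954900))/(1+13/800) = 2381/2500 ≈ 0.952400
step 5 [2.5y] bond c/2=19/800: DF=(4080941/4000000 − 19/800·(0.987500+0.966000+0.954900+0.952400))/(1+19/800) = 907/1000 ≈ 0.907000
step 6 [3y] swap r/2=550/28289: DF=(1 − 550/28289·(0.987500+0.966000+0.954900+0.952400+0.907000))/(1+550/28289) = 89/100 ≈ 0.890000
step 7 [3.5y] bond c/2=1/80: DF=(753421/800000 − 1/80·(0.987500+0.966000+0.954900+0.952400+0.907000+0.890000))/(1+1/80) = 8603/10000 ≈ 0.860300
step 8 [4y] zero: DF = P = 1681/2000 ≈ 0.840500

1 1/2 79/80
2 1 483/500
3 3/2 9549/10000
4 2 2381/2500
5 5/2 907/1000
6 3 89/100
7 7/2 8603/10000
8 4 1681/2000
DF(1.5y) is solved at step 3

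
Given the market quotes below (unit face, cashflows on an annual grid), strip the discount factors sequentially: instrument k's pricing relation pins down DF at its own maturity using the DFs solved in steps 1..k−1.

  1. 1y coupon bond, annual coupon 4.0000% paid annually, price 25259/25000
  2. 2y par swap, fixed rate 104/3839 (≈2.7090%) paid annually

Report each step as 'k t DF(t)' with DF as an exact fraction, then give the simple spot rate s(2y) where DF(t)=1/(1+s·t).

step 1 [1y] bond c/1=1/25: DF=(25259/25000 − 1/25·(0))/(1+1/25) = 1943/2000 ≈ 0.971500
step 2 [2y] swap r/1=104/3839: DF=(1 − 104/3839·(0.971500))/(1+104/3839) = 237/250 ≈ 0.948000

1 1 1943/2000
2 2 237/250
s(2y) = (1/(237/250) − 1)/(2) = 13/474 ≈ 2.7426%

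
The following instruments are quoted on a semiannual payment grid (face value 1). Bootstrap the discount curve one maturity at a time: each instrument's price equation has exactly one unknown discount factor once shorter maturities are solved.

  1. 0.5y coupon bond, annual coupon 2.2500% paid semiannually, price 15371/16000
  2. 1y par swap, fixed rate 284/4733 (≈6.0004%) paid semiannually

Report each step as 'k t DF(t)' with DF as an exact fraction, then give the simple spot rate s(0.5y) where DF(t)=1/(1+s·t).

1 1/2 19/20
2 1 1179/1250
s(0.5y) = (1/(19/20) − 1)/(1/2) = 2/19 ≈ 10.5263%

step 1 [0.5y] bond c/2=9/800: DF=(15371/16000 − 9/800·(0))/(1+9/800) = 19/20 ≈ 0.950000
step 2 [1y] swap r/2=142/4733: DF=(1 − 142/4733·(0.950000))/(1+142/4733) = 1179/1250 ≈ 0.943200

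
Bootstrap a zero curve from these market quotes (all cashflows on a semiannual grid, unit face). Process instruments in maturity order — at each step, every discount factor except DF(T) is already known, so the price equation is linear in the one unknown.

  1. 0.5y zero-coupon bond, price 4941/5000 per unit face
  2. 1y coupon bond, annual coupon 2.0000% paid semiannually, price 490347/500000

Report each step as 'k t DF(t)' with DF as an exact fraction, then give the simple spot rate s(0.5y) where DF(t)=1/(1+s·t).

step 1 [0.5y] zero: DF = P = 4941/5000 ≈ 0.988200
step 2 [1y] bond c/2=1/100: DF=(490347/500000 − 1/100·(0.988200))/(1+1/100) = 2403/2500 ≈ 0.961200

1 1/2 4941/5000
2 1 2403/2500
s(0.5y) = (1/(4941/5000) − 1)/(1/2) = 118/4941 ≈ 2.3882%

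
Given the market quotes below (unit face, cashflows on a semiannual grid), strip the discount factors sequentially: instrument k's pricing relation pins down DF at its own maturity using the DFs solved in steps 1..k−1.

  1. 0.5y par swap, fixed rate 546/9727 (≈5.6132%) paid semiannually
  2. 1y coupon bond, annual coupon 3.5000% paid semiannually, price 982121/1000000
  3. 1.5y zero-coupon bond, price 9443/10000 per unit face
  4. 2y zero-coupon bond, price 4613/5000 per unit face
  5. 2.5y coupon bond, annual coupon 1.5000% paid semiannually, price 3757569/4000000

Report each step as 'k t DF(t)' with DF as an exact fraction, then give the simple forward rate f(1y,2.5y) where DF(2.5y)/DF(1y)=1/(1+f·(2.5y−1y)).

1 1/2 9727/10000
2 1 1897/2000
3 3/2 9443/10000
4 2 4613/5000
5 5/2 4521/5000
f(1y,2.5y) = ((1897/2000)/(4521/5000) − 1)/(3/2) = 443/13563 ≈ 3.2662%

step 1 [0.5y] swap r/2=273/9727: DF=(1 − 273/9727·(0))/(1+273/9727) = 9727/10000 ≈ 0.972700
step 2 [1y] bond c/2=7/400: DF=(982121/1000000 − 7/400·(0.972700))/(1+7/400) = 1897/2000 ≈ 0.948500
step 3 [1.5y] zero: DF = P = 9443/10000 ≈ 0.944300
step 4 [2y] zero: DF = P = 4613/5000 ≈ 0.922600
step 5 [2.5y] bond c/2=3/400: DF=(3757569/4000000 − 3/400·(0.972700+0.948500+0.944300+0.922600))/(1+3/400) = 4521/5000 ≈ 0.904200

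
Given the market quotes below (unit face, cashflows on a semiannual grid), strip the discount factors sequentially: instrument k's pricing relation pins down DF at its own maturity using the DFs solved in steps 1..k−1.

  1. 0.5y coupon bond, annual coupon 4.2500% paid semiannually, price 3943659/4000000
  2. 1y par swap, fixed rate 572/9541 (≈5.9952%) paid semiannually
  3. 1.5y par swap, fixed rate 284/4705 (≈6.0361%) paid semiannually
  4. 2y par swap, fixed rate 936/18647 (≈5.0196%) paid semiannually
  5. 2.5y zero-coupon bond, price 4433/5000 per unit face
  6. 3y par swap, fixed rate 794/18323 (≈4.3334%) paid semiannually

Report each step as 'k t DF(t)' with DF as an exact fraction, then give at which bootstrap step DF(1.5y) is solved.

1 1/2 4827/5000
2 1 2357/2500
3 3/2 2287/2500
4 2 1133/1250
5 5/2 4433/5000
6 3 8809/10000
DF(1.5y) is solved at step 3

step 1 [0.5y] bond c/2=17/800: DF=(3943659/4000000 − 17/800·(0))/(1+17/800) = 4827/5000 ≈ 0.965400
step 2 [1y] swap r/2=286/9541: DF=(1 − 286/9541·(0.965400))/(1+286/9541) = 2357/2500 ≈ 0.942800
step 3 [1.5y] swap r/2=142/4705: DF=(1 − 142/4705·(0.965400+0.942800))/(1+142/4705) = 2287/2500 ≈ 0.914800
step 4 [2y] swap r/2=468/18647: DF=(1 − 468/18647·(0.965400+0.942800+0.914800))/(1+468/18647) = 1133/1250 ≈ 0.906400
step 5 [2.5y] zero: DF = P = 4433/5000 ≈ 0.886600
step 6 [3y] swap r/2=397/18323: DF=(1 − 397/18323·(0.965400+0.942800+0.914800+0.906400+0.886600))/(1+397/18323) = 8809/10000 ≈ 0.880900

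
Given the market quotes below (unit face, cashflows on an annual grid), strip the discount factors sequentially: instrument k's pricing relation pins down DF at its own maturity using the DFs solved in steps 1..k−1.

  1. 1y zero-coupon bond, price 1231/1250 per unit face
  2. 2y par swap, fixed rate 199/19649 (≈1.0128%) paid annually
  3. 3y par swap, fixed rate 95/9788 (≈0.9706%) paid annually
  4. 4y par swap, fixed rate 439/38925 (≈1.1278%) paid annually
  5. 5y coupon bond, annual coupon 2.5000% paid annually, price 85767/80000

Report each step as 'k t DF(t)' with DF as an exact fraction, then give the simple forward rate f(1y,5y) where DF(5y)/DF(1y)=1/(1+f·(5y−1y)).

step 1 [1y] zero: DF = P = 1231/1250 ≈ 0.984800
step 2 [2y] swap r/1=199/19649: DF=(1 − 199/19649·(0.984800))/(1+199/19649) = 9801/10000 ≈ 0.980100
step 3 [3y] swap r/1=95/9788: DF=(1 − 95/9788·(0.984800+0.980100))/(1+95/9788) = 1943/2000 ≈ 0.971500
step 4 [4y] swap r/1=439/38925: DF=(1 − 439/38925·(0.984800+0.980100+0.971500))/(1+439/38925) = 9561/10000 ≈ 0.956100
step 5 [5y] bond c/1=1/40: DF=(85767/80000 − 1/40·(0.984800+0.980100+0.971500+0.956100))/(1+1/40) = 951/1000 ≈ 0.951000

1 1 1231/1250
2 2 9801/10000
3 3 1943/2000
4 4 9561/10000
5 5 951/1000
f(1y,5y) = ((1231/1250)/(951/1000) − 1)/(4) = 169/19020 ≈ 0.8885%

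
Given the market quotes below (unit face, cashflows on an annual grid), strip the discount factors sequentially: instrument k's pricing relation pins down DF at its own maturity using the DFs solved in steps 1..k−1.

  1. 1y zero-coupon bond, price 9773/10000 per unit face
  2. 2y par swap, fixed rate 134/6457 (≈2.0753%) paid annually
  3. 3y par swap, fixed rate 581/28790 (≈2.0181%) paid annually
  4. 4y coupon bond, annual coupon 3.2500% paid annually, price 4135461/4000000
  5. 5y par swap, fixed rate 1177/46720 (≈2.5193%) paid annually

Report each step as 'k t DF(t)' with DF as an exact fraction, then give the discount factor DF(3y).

step 1 [1y] zero: DF = P = 9773/10000 ≈ 0.977300
step 2 [2y] swap r/1=134/6457: DF=(1 − 134/6457·(0.977300))/(1+134/6457) = 4799/5000 ≈ 0.959800
step 3 [3y] swap r/1=581/28790: DF=(1 − 581/28790·(0.977300+0.959800))/(1+581/28790) = 9419/10000 ≈ 0.941900
step 4 [4y] bond c/1=13/400: DF=(4135461/4000000 − 13/400·(0.977300+0.959800+0.941900))/(1+13/400) = 9107/10000 ≈ 0.910700
step 5 [5y] swap r/1=1177/46720: DF=(1 − 1177/46720·(0.977300+0.959800+0.941900+0.910700))/(1+1177/46720) = 8823/10000 ≈ 0.882300

1 1 9773/10000
2 2 4799/5000
3 3 9419/10000
4 4 9107/10000
5 5 8823/10000
DF(3y) = 9419/10000 ≈ 0.941900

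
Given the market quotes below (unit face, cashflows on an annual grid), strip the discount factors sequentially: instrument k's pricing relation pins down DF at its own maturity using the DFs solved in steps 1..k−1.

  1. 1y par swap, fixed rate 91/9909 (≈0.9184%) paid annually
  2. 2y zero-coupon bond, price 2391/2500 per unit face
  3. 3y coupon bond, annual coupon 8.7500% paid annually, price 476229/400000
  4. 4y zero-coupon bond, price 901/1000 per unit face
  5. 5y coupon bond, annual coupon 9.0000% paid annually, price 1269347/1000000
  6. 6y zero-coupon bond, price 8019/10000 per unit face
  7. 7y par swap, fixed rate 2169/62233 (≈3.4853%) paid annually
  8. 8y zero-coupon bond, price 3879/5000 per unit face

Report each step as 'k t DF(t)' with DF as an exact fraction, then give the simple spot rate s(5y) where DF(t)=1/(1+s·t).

1 1 9909/10000
2 2 2391/2500
3 3 9381/10000
4 4 901/1000
5 5 8519/10000
6 6 8019/10000
7 7 7831/10000
8 8 3879/5000
s(5y) = (1/(8519/10000) − 1)/(5) = 1481/42595 ≈ 3.4769%

step 1 [1y] swap r/1=91/9909: DF=(1 − 91/9909·(0))/(1+91/9909) = 9909/10000 ≈ 0.990900
step 2 [2y] zero: DF = P = 2391/2500 ≈ 0.956400
step 3 [3y] bond c/1=7/80: DF=(476229/400000 − 7/80·(0.990900+0.956400))/(1+7/80) = 9381/10000 ≈ 0.938100
step 4 [4y] zero: DF = P = 901/1000 ≈ 0.901000
step 5 [5y] bond c/1=9/100: DF=(1269347/1000000 − 9/100·(0.990900+0.956400+0.938100+0.901000))/(1+9/100) = 8519/10000 ≈ 0.851900
step 6 [6y] zero: DF = P = 8019/10000 ≈ 0.801900
step 7 [7y] swap r/1=2169/62233: DF=(1 − 2169/62233·(0.990900+0.956400+0.938100+0.901000+0.851900+0.801900))/(1+2169/62233) = 7831/10000 ≈ 0.783100
step 8 [8y] zero: DF = P = 3879/5000 ≈ 0.775800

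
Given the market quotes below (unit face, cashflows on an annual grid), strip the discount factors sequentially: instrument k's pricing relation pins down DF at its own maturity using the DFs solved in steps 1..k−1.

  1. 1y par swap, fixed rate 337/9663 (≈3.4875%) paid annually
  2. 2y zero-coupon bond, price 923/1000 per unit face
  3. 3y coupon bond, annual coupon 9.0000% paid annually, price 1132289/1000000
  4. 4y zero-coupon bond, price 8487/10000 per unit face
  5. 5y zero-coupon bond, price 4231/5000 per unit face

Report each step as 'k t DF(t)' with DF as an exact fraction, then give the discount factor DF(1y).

1 1 9663/10000
2 2 923/1000
3 3 2207/2500
4 4 8487/10000
5 5 4231/5000
DF(1y) = 9663/10000 ≈ 0.966300

step 1 [1y] swap r/1=337/9663: DF=(1 − 337/9663·(0))/(1+337/9663) = 9663/10000 ≈ 0.966300
step 2 [2y] zero: DF = P = 923/1000 ≈ 0.923000
step 3 [3y] bond c/1=9/100: DF=(1132289/1000000 − 9/100·(0.966300+0.923000))/(1+9/100) = 2207/2500 ≈ 0.882800
step 4 [4y] zero: DF = P = 8487/10000 ≈ 0.848700
step 5 [5y] zero: DF = P = 4231/5000 ≈ 0.846200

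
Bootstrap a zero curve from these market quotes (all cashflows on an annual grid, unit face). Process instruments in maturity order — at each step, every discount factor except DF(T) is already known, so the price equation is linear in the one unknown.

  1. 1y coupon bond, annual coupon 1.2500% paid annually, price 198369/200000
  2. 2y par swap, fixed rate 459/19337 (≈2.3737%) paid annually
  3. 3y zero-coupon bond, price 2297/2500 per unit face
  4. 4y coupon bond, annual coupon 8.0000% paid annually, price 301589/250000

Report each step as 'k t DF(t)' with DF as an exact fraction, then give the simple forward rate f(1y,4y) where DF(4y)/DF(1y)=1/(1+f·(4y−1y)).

1 1 2449/2500
2 2 9541/10000
3 3 2297/2500
4 4 9057/10000
f(1y,4y) = ((2449/2500)/(9057/10000) − 1)/(3) = 739/27171 ≈ 2.7198%

step 1 [1y] bond c/1=1/80: DF=(198369/200000 − 1/80·(0))/(1+1/80) = 2449/2500 ≈ 0.979600
step 2 [2y] swap r/1=459/19337: DF=(1 − 459/19337·(0.979600))/(1+459/19337) = 9541/10000 ≈ 0.954100
step 3 [3y] zero: DF = P = 2297/2500 ≈ 0.918800
step 4 [4y] bond c/1=2/25: DF=(301589/250000 − 2/25·(0.979600+0.954100+0.918800))/(1+2/25) = 9057/10000 ≈ 0.905700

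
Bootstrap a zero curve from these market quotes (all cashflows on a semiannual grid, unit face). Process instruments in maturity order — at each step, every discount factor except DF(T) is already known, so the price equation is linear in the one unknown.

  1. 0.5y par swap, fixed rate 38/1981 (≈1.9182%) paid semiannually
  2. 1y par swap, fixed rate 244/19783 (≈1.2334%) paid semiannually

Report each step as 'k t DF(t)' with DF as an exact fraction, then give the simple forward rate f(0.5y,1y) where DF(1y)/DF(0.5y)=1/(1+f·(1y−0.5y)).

step 1 [0.5y] swap r/2=19/1981: DF=(1 − 19/1981·(0))/(1+19/1981) = 1981/2000 ≈ 0.990500
step 2 [1y] swap r/2=122/19783: DF=(1 − 122/19783·(0.990500))/(1+122/19783) = 4939/5000 ≈ 0.987800

1 1/2 1981/2000
2 1 4939/5000
f(0.5y,1y) = ((1981/2000)/(4939/5000) − 1)/(1/2) = 27/4939 ≈ 0.5467%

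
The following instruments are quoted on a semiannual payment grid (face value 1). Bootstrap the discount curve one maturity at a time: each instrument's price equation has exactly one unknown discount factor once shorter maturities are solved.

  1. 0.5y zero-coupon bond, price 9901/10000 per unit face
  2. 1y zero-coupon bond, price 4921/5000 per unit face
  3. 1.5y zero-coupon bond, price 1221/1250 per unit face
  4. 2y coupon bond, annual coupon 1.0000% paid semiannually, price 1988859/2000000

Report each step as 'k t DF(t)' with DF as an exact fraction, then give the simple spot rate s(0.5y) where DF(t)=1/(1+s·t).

step 1 [0.5y] zero: DF = P = 9901/10000 ≈ 0.990100
step 2 [1y] zero: DF = P = 4921/5000 ≈ 0.984200
step 3 [1.5y] zero: DF = P = 1221/1250 ≈ 0.976800
step 4 [2y] bond c/2=1/200: DF=(1988859/2000000 − 1/200·(0.990100+0.984200+0.976800))/(1+1/200) = 2437/2500 ≈ 0.974800

1 1/2 9901/10000
2 1 4921/5000
3 3/2 1221/1250
4 2 2437/2500
s(0.5y) = (1/(9901/10000) − 1)/(1/2) = 198/9901 ≈ 1.9998%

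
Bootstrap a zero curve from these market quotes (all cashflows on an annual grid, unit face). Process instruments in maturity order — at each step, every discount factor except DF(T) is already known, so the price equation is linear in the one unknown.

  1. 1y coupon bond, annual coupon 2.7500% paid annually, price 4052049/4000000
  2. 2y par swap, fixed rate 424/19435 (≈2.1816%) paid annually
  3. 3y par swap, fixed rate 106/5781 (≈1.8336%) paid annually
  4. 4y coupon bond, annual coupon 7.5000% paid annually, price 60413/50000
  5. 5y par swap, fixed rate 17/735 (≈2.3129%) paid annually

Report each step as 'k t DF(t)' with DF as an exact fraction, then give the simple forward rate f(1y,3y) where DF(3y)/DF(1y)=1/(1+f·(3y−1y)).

step 1 [1y] bond c/1=11/400: DF=(4052049/4000000 − 11/400·(0))/(1+11/400) = 9859/10000 ≈ 0.985900
step 2 [2y] swap r/1=424/19435: DF=(1 − 424/19435·(0.985900))/(1+424/19435) = 1197/1250 ≈ 0.957600
step 3 [3y] swap r/1=106/5781: DF=(1 − 106/5781·(0.985900+0.957600))/(1+106/5781) = 947/1000 ≈ 0.947000
step 4 [4y] bond c/1=3/40: DF=(60413/50000 − 3/40·(0.985900+0.957600+0.947000))/(1+3/40) = 9223/10000 ≈ 0.922300
step 5 [5y] swap r/1=17/735: DF=(1 − 17/735·(0.985900+0.957600+0.947000+0.922300))/(1+17/735) = 557/625 ≈ 0.891200

1 1 9859/10000
2 2 1197/1250
3 3 947/1000
4 4 9223/10000
5 5 557/625
f(1y,3y) = ((9859/10000)/(947/1000) − 1)/(2) = 389/18940 ≈ 2.0539%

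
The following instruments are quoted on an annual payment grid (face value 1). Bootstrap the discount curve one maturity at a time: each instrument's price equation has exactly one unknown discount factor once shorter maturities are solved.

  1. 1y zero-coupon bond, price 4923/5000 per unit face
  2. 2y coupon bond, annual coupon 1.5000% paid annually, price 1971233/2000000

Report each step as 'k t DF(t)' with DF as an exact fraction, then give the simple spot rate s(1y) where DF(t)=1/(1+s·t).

step 1 [1y] zero: DF = P = 4923/5000 ≈ 0.984600
step 2 [2y] bond c/1=3/200: DF=(1971233/2000000 − 3/200·(0.984600))/(1+3/200) = 1913/2000 ≈ 0.956500

1 1 4923/5000
2 2 1913/2000
s(1y) = (1/(4923/5000) − 1)/(1) = 77/4923 ≈ 1.5641%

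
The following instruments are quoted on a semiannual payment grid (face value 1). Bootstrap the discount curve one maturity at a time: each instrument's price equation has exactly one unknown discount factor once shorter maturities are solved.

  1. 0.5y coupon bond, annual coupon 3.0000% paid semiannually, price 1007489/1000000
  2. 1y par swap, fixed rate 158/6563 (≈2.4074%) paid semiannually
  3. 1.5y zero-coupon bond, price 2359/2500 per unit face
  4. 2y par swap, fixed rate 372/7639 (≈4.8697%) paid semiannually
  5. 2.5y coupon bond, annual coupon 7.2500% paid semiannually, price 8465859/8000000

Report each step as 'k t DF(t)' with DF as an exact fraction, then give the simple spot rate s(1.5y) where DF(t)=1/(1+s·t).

1 1/2 4963/5000
2 1 9763/10000
3 3/2 2359/2500
4 2 907/1000
5 5/2 2219/2500
s(1.5y) = (1/(2359/2500) − 1)/(3/2) = 94/2359 ≈ 3.9847%

step 1 [0.5y] bond c/2=3/200: DF=(1007489/1000000 − 3/200·(0))/(1+3/200) = 4963/5000 ≈ 0.992600
step 2 [1y] swap r/2=79/6563: DF=(1 − 79/6563·(0.992600))/(1+79/6563) = 9763/10000 ≈ 0.976300
step 3 [1.5y] zero: DF = P = 2359/2500 ≈ 0.943600
step 4 [2y] swap r/2=186/7639: DF=(1 − 186/7639·(0.992600+0.976300+0.943600))/(1+186/7639) = 907/1000 ≈ 0.907000
step 5 [2.5y] bond c/2=29/800: DF=(8465859/8000000 − 29/800·(0.992600+0.976300+0.943600+0.907000))/(1+29/800) = 2219/2500 ≈ 0.887600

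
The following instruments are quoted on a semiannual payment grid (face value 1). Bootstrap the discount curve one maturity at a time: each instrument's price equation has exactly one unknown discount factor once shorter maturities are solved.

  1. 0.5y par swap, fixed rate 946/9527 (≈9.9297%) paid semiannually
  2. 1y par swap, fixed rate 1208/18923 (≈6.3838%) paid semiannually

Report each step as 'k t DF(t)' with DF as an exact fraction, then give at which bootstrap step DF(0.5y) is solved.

step 1 [0.5y] swap r/2=473/9527: DF=(1 − 473/9527·(0))/(1+473/9527) = 9527/10000 ≈ 0.952700
step 2 [1y] swap r/2=604/18923: DF=(1 − 604/18923·(0.952700))/(1+604/18923) = 2349/2500 ≈ 0.939600

1 1/2 9527/10000
2 1 2349/2500
DF(0.5y) is solved at step 1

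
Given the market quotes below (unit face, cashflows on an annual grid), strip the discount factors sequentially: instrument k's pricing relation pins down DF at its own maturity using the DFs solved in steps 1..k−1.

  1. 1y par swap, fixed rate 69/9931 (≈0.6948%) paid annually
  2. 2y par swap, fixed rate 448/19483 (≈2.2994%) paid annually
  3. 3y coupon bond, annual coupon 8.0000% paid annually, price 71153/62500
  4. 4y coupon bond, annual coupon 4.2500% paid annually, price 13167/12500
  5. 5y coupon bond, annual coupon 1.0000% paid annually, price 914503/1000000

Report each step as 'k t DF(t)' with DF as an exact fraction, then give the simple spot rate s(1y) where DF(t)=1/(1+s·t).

1 1 9931/10000
2 2 597/625
3 3 4549/5000
4 4 8939/10000
5 5 8683/10000
s(1y) = (1/(9931/10000) − 1)/(1) = 69/9931 ≈ 0.6948%

step 1 [1y] swap r/1=69/9931: DF=(1 − 69/9931·(0))/(1+69/9931) = 9931/10000 ≈ 0.993100
step 2 [2y] swap r/1=448/19483: DF=(1 − 448/19483·(0.993100))/(1+448/19483) = 597/625 ≈ 0.955200
step 3 [3y] bond c/1=2/25: DF=(71153/62500 − 2/25·(0.993100+0.955200))/(1+2/25) = 4549/5000 ≈ 0.909800
step 4 [4y] bond c/1=17/400: DF=(13167/12500 − 17/400·(0.993100+0.955200+0.909800))/(1+17/400) = 8939/10000 ≈ 0.893900
step 5 [5y] bond c/1=1/100: DF=(914503/1000000 − 1/100·(0.993100+0.955200+0.909800+0.893900))/(1+1/100) = 8683/10000 ≈ 0.868300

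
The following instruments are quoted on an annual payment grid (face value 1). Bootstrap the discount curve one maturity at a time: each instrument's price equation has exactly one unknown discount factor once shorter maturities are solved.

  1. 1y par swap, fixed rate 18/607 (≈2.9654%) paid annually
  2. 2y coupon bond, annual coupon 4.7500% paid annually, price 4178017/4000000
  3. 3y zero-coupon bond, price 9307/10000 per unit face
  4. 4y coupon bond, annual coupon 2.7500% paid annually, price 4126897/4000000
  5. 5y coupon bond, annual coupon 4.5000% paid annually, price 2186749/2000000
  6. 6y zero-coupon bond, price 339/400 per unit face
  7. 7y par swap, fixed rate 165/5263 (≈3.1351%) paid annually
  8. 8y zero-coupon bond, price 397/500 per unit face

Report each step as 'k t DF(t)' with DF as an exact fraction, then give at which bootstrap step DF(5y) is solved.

step 1 [1y] swap r/1=18/607: DF=(1 − 18/607·(0))/(1+18/607) = 607/625 ≈ 0.971200
step 2 [2y] bond c/1=19/400: DF=(4178017/4000000 − 19/400·(0.971200))/(1+19/400) = 9531/10000 ≈ 0.953100
step 3 [3y] zero: DF = P = 9307/10000 ≈ 0.930700
step 4 [4y] bond c/1=11/400: DF=(4126897/4000000 − 11/400·(0.971200+0.953100+0.930700))/(1+11/400) = 9277/10000 ≈ 0.927700
step 5 [5y] bond c/1=9/200: DF=(2186749/2000000 − 9/200·(0.971200+0.953100+0.930700+0.927700))/(1+9/200) = 4417/5000 ≈ 0.883400
step 6 [6y] zero: DF = P = 339/400 ≈ 0.847500
step 7 [7y] swap r/1=165/5263: DF=(1 − 165/5263·(0.971200+0.953100+0.930700+0.927700+0.883400+0.847500))/(1+165/5263) = 401/500 ≈ 0.802000
step 8 [8y] zero: DF = P = 397/500 ≈ 0.794000

1 1 607/625
2 2 9531/10000
3 3 9307/10000
4 4 9277/10000
5 5 4417/5000
6 6 339/400
7 7 401/500
8 8 397/500
DF(5y) is solved at step 5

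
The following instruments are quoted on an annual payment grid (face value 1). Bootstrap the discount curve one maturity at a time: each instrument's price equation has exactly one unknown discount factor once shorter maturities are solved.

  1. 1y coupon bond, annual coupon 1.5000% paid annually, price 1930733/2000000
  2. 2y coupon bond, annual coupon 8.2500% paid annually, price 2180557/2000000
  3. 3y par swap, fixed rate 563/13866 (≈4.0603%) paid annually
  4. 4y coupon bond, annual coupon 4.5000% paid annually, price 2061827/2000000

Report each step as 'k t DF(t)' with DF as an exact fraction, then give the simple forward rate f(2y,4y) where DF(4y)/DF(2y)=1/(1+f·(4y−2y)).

1 1 9511/10000
2 2 9347/10000
3 3 4437/5000
4 4 8671/10000
f(2y,4y) = ((9347/10000)/(8671/10000) − 1)/(2) = 26/667 ≈ 3.8981%

step 1 [1y] bond c/1=3/200: DF=(1930733/2000000 − 3/200·(0))/(1+3/200) = 9511/10000 ≈ 0.951100
step 2 [2y] bond c/1=33/400: DF=(2180557/2000000 − 33/400·(0.951100))/(1+33/400) = 9347/10000 ≈ 0.934700
step 3 [3y] swap r/1=563/13866: DF=(1 − 563/13866·(0.951100+0.934700))/(1+563/13866) = 4437/5000 ≈ 0.887400
step 4 [4y] bond c/1=9/200: DF=(2061827/2000000 − 9/200·(0.951100+0.934700+0.887400))/(1+9/200) = 8671/10000 ≈ 0.867100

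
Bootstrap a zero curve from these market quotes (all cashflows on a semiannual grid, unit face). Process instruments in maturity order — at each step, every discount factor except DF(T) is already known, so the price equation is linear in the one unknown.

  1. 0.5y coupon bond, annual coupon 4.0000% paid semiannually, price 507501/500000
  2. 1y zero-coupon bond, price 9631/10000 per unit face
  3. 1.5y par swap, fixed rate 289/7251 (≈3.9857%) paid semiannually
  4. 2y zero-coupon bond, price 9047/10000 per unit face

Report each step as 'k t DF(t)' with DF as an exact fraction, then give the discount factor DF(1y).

step 1 [0.5y] bond c/2=1/50: DF=(507501/500000 − 1/50·(0))/(1+1/50) = 9951/10000 ≈ 0.995100
step 2 [1y] zero: DF = P = 9631/10000 ≈ 0.963100
step 3 [1.5y] swap r/2=289/14502: DF=(1 − 289/14502·(0.995100+0.963100))/(1+289/14502) = 4711/5000 ≈ 0.942200
step 4 [2y] zero: DF = P = 9047/10000 ≈ 0.904700

1 1/2 9951/10000
2 1 9631/10000
3 3/2 4711/5000
4 2 9047/10000
DF(1y) = 9631/10000 ≈ 0.963100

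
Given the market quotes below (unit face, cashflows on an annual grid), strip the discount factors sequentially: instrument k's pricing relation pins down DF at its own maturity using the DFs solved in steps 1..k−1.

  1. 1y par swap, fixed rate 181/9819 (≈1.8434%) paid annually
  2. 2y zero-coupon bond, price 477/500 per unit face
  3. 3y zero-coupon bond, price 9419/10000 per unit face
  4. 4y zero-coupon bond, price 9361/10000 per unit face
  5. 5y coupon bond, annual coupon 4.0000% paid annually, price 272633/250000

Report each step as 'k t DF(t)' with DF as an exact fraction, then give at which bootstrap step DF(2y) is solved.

step 1 [1y] swap r/1=181/9819: DF=(1 − 181/9819·(0))/(1+181/9819) = 9819/10000 ≈ 0.981900
step 2 [2y] zero: DF = P = 477/500 ≈ 0.954000
step 3 [3y] zero: DF = P = 9419/10000 ≈ 0.941900
step 4 [4y] zero: DF = P = 9361/10000 ≈ 0.936100
step 5 [5y] bond c/1=1/25: DF=(272633/250000 − 1/25·(0.981900+0.954000+0.941900+0.936100))/(1+1/25) = 9019/10000 ≈ 0.901900

1 1 9819/10000
2 2 477/500
3 3 9419/10000
4 4 9361/10000
5 5 9019/10000
DF(2y) is solved at step 2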